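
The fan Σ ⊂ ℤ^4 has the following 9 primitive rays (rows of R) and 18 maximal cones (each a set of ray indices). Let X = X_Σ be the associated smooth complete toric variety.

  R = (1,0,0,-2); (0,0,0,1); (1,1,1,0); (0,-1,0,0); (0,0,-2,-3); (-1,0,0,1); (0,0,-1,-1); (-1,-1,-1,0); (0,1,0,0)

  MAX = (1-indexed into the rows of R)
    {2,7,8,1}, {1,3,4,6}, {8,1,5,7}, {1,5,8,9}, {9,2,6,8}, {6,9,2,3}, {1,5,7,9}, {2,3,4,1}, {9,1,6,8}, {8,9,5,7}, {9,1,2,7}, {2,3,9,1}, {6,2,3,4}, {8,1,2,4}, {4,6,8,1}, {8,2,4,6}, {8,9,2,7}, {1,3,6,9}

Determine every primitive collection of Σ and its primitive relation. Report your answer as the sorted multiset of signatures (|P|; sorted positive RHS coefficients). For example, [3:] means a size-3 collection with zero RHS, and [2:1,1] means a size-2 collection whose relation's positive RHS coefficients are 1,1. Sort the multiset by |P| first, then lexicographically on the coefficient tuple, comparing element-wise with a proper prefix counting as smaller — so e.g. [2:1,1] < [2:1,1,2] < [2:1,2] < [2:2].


Σ has 12 primitive collections:

  • {3,8}:  v_{3} + v_{8} = 0  so sig = [2:]
  • {4,9}:  v_{4} + v_{9} = 0  so sig = [2:]
  • {6,7}:  v_{6} + v_{7} = v_{8} + v_{9}  so sig = [2:1,1]
  • {3,5}:  v_{3} + v_{5} = v_{1} + v_{7} + v_{9}  so sig = [2:1,1,1]
  • {3,7}:  v_{3} + v_{7} = v_{1} + v_{2} + v_{9}  so sig = [2:1,1,1]
  • {4,5}:  v_{4} + v_{5} = v_{1} + v_{7} + v_{8}  so sig = [2:1,1,1]
  • {4,7}:  v_{4} + v_{7} = v_{1} + v_{2} + v_{8}  so sig = [2:1,1,1]
  • {5,6}:  v_{5} + v_{6} = v_{1} + 2·v_{8} + 2·v_{9}  so sig = [2:1,2,2]
  • {2,5}:  v_{2} + v_{5} = 2·v_{7}  so sig = [2:2]
  • {1,2,6}:  v_{1} + v_{2} + v_{6} = 0  so sig = [3:]
  • {1,2,8,9}:  v_{1} + v_{2} + v_{8} + v_{9} = v_{7}  so sig = [4:1]
  • {1,7,8,9}:  v_{1} + v_{7} + v_{8} + v_{9} = v_{5}  so sig = [4:1]

Hence PRS(X_Σ) =
    |P|=2: 9 collections, coeffs (), (), (1,1), (1,1,1), (1,1,1), (1,1,1), (1,1,1), (1,2,2), (2)
    |P|=3: 1 collection, coeffs ()
    |P|=4: 2 collections, coeffs (1), (1)


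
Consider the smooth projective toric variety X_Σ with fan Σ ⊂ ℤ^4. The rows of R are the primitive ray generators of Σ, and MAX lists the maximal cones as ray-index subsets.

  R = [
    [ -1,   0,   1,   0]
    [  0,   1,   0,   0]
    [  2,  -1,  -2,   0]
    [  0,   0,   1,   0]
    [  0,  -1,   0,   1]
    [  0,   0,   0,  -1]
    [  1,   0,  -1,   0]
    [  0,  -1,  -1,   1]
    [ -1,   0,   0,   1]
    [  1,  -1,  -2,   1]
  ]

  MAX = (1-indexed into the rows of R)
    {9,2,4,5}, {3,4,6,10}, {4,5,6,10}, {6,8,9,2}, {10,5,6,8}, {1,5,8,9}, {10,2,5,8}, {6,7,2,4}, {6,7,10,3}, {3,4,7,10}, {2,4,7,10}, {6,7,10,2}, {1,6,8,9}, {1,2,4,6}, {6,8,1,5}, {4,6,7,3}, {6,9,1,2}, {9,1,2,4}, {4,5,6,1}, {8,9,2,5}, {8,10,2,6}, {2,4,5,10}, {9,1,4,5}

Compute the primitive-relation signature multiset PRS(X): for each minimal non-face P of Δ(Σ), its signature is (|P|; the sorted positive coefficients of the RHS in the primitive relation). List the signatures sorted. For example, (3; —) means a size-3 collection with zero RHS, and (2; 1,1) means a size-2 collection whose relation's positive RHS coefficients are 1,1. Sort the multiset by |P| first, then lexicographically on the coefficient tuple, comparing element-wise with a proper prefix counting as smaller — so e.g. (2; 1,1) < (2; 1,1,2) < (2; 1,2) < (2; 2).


19 collections generate NE(X_Σ); each relation:

  P={1,7}:  v_{1} + v_{7} = 0  ⟹  sig = (2; —)
  P={1,10}:  v_{1} + v_{10} = v_{8}  ⟹  sig = (2; 1)
  P={3,9}:  v_{3} + v_{9} = v_{10}  ⟹  sig = (2; 1)
  P={4,8}:  v_{4} + v_{8} = v_{5}  ⟹  sig = (2; 1)
  P={7,8}:  v_{7} + v_{8} = v_{10}  ⟹  sig = (2; 1)
  P={5,7}:  v_{5} + v_{7} = v_{4} + v_{10}  ⟹  sig = (2; 1,1)
  P={7,9}:  v_{7} + v_{9} = v_{2} + v_{8}  ⟹  sig = (2; 1,1)
  P={1,3}:  v_{1} + v_{3} = v_{4} + v_{6} + v_{10}  ⟹  sig = (2; 1,1,1)
  P={3,8}:  v_{3} + v_{8} = v_{4} + v_{6} + 2·v_{10}  ⟹  sig = (2; 1,1,2)
  P={9,10}:  v_{9} + v_{10} = v_{2} + 2·v_{8}  ⟹  sig = (2; 1,2)
  P={3,5}:  v_{3} + v_{5} = 2·v_{4} + v_{6} + 2·v_{10}  ⟹  sig = (2; 1,2,2)
  P={2,3}:  v_{2} + v_{3} = 2·v_{7}  ⟹  sig = (2; 2)
  P={2,5,6}:  v_{2} + v_{5} + v_{6} = 0  ⟹  sig = (3; —)
  P={1,2,8}:  v_{1} + v_{2} + v_{8} = v_{9}  ⟹  sig = (3; 1)
  P={4,6,9}:  v_{4} + v_{6} + v_{9} = v_{1}  ⟹  sig = (3; 1)
  P={1,2,5}:  v_{1} + v_{2} + v_{5} = v_{4} + v_{9}  ⟹  sig = (3; 1,1)
  P={5,6,9}:  v_{5} + v_{6} + v_{9} = v_{1} + v_{8}  ⟹  sig = (3; 1,1)
  P={2,4,6,10}:  v_{2} + v_{4} + v_{6} + v_{10} = v_{7}  ⟹  sig = (4; 1)
  P={4,6,7,10}:  v_{4} + v_{6} + v_{7} + v_{10} = v_{3}  ⟹  sig = (4; 1)

Sorted signature multiset PRS(X):
[(2; —), (2; 1), (2; 1), (2; 1), (2; 1), (2; 1,1), (2; 1,1), (2; 1,1,1), (2; 1,1,2), (2; 1,2), (2; 1,2,2), (2; 2), (3; —), (3; 1), (3; 1), (3; 1,1), (3; 1,1), (4; 1), (4; 1)]


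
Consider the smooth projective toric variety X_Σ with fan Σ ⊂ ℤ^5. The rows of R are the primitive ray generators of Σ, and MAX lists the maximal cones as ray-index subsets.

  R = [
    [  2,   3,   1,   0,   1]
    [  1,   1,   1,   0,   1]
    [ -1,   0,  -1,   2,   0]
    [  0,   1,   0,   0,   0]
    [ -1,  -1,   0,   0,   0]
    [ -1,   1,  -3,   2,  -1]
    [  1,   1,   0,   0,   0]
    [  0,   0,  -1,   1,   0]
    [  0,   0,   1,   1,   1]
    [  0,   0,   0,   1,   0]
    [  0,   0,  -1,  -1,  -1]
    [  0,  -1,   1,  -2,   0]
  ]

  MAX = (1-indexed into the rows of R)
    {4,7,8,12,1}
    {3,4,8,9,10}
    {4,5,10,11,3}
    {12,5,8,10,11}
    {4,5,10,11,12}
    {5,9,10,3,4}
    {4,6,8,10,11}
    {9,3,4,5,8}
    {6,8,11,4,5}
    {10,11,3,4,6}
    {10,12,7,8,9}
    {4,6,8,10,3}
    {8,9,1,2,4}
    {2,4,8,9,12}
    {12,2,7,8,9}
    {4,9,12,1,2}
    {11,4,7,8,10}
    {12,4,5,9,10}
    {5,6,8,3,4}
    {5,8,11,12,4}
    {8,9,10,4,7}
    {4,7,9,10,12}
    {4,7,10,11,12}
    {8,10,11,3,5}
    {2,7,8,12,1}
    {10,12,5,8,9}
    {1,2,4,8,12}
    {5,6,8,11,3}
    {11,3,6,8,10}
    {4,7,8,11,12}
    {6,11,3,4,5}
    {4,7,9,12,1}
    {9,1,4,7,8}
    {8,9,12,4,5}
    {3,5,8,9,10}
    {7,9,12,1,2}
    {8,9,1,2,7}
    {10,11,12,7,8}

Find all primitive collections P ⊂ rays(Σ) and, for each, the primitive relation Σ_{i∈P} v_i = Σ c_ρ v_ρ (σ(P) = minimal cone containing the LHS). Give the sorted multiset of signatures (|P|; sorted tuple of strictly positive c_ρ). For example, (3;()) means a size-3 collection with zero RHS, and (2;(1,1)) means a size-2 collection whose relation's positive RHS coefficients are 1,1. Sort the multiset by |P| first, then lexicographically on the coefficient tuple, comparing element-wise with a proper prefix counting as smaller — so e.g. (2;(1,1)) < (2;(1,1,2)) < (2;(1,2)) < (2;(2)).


24 collections generate NE(X_Σ); each relation:

  P = {5,7}:  v_{5} + v_{7} = 0 — sig = (2;())
  P = {9,11}:  v_{9} + v_{11} = 0 — sig = (2;())
  P = {3,12}:  v_{3} + v_{12} = v_{5} — sig = (2;(1))
  P = {1,5}:  v_{1} + v_{5} = v_{2} + v_{4} — sig = (2;(1,1))
  P = {2,10}:  v_{2} + v_{10} = v_{7} + v_{9} — sig = (2;(1,1))
  P = {2,3}:  v_{2} + v_{3} = v_{4} + v_{8} + v_{9} — sig = (2;(1,1,1))
  P = {3,7}:  v_{3} + v_{7} = v_{4} + v_{8} + v_{10} — sig = (2;(1,1,1))
  P = {6,9}:  v_{6} + v_{9} = v_{3} + v_{4} + v_{8} — sig = (2;(1,1,1))
  P = {2,5}:  v_{2} + v_{5} = v_{4} + v_{8} + v_{9} + v_{12} — sig = (2;(1,1,1,1))
  P = {2,11}:  v_{2} + v_{11} = v_{4} + v_{7} + v_{8} + v_{12} — sig = (2;(1,1,1,1))
  P = {6,12}:  v_{6} + v_{12} = v_{4} + v_{5} + v_{8} + v_{11} — sig = (2;(1,1,1,1))
  P = {1,3}:  v_{1} + v_{3} = 2·v_{4} + v_{7} + v_{8} + v_{9} — sig = (2;(1,1,1,2))
  P = {1,10}:  v_{1} + v_{10} = v_{4} + 2·v_{7} + v_{9} — sig = (2;(1,1,2))
  P = {1,11}:  v_{1} + v_{11} = 2·v_{4} + 2·v_{7} + v_{8} + v_{12} — sig = (2;(1,1,2,2))
  P = {6,7}:  v_{6} + v_{7} = 2·v_{4} + 2·v_{8} + v_{10} + v_{11} — sig = (2;(1,1,2,2))
  P = {1,6}:  v_{1} + v_{6} = 3·v_{4} + v_{7} + 2·v_{8} — sig = (2;(1,2,3))
  P = {2,6}:  v_{2} + v_{6} = 2·v_{4} + 2·v_{8} — sig = (2;(2,2))
  P = {2,4,7}:  v_{2} + v_{4} + v_{7} = v_{1} — sig = (3;(1))
  P = {5,6,10}:  v_{5} + v_{6} + v_{10} = 2·v_{3} + v_{11} — sig = (3;(1,2))
  P = {4,8,10,12}:  v_{4} + v_{8} + v_{10} + v_{12} = 0 — sig = (4;())
  P = {3,4,8,11}:  v_{3} + v_{4} + v_{8} + v_{11} = v_{6} — sig = (4;(1))
  P = {4,5,8,10}:  v_{4} + v_{5} + v_{8} + v_{10} = v_{3} — sig = (4;(1))
  P = {1,8,9,12}:  v_{1} + v_{8} + v_{9} + v_{12} = 2·v_{2} — sig = (4;(2))
  P = {4,7,8,9,12}:  v_{4} + v_{7} + v_{8} + v_{9} + v_{12} = v_{2} — sig = (5;(1))

Hence PRS(X_Σ) =
{ (2;()) ×2,  (2;(1)),  (2;(1,1)) ×2,  (2;(1,1,1)) ×3,  (2;(1,1,1,1)) ×3,  (2;(1,1,1,2)),  (2;(1,1,2)),  (2;(1,1,2,2)) ×2,  (2;(1,2,3)),  (2;(2,2)),  (3;(1)),  (3;(1,2)),  (4;()),  (4;(1)) ×2,  (4;(2)),  (5;(1)) }


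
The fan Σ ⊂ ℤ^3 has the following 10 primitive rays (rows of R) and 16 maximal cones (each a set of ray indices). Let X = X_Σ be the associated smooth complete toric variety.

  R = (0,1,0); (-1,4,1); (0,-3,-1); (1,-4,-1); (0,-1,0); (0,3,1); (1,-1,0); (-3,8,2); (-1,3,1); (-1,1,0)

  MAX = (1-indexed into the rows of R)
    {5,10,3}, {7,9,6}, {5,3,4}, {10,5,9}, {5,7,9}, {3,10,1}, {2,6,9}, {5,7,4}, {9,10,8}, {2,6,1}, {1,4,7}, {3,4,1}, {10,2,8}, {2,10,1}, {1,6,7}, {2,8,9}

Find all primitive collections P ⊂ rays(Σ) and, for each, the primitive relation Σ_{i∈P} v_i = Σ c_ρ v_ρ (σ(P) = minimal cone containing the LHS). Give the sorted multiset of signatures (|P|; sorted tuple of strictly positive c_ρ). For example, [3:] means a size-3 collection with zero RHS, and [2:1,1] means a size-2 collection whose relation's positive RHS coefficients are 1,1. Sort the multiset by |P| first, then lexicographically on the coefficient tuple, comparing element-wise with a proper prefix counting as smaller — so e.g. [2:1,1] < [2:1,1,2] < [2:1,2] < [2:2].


22 collections generate NE(X_Σ); each relation:

  P={1,5}:  v_{1} + v_{5} = 0  ⇒ sig = [2:]
  P={2,4}:  v_{2} + v_{4} = 0  ⇒ sig = [2:]
  P={3,6}:  v_{3} + v_{6} = 0  ⇒ sig = [2:]
  P={7,10}:  v_{7} + v_{10} = 0  ⇒ sig = [2:]
  P={1,9}:  v_{1} + v_{9} = v_{2}  ⇒ sig = [2:1]
  P={2,3}:  v_{2} + v_{3} = v_{10}  ⇒ sig = [2:1]
  P={2,5}:  v_{2} + v_{5} = v_{9}  ⇒ sig = [2:1]
  P={2,7}:  v_{2} + v_{7} = v_{6}  ⇒ sig = [2:1]
  P={3,7}:  v_{3} + v_{7} = v_{4}  ⇒ sig = [2:1]
  P={4,6}:  v_{4} + v_{6} = v_{7}  ⇒ sig = [2:1]
  P={4,9}:  v_{4} + v_{9} = v_{5}  ⇒ sig = [2:1]
  P={4,10}:  v_{4} + v_{10} = v_{3}  ⇒ sig = [2:1]
  P={6,10}:  v_{6} + v_{10} = v_{2}  ⇒ sig = [2:1]
  P={3,9}:  v_{3} + v_{9} = v_{5} + v_{10}  ⇒ sig = [2:1,1]
  P={4,8}:  v_{4} + v_{8} = v_{9} + v_{10}  ⇒ sig = [2:1,1]
  P={5,6}:  v_{5} + v_{6} = v_{7} + v_{9}  ⇒ sig = [2:1,1]
  P={7,8}:  v_{7} + v_{8} = v_{2} + v_{9}  ⇒ sig = [2:1,1]
  P={1,8}:  v_{1} + v_{8} = 2·v_{2} + v_{10}  ⇒ sig = [2:1,2]
  P={3,8}:  v_{3} + v_{8} = v_{9} + 2·v_{10}  ⇒ sig = [2:1,2]
  P={5,8}:  v_{5} + v_{8} = 2·v_{9} + v_{10}  ⇒ sig = [2:1,2]
  P={6,8}:  v_{6} + v_{8} = 2·v_{2} + v_{9}  ⇒ sig = [2:1,2]
  P={2,9,10}:  v_{2} + v_{9} + v_{10} = v_{8}  ⇒ sig = [3:1]

so the primitive-relation signature multiset is
{ [2:] ×4,  [2:1] ×9,  [2:1,1] ×4,  [2:1,2] ×4,  [3:1] }


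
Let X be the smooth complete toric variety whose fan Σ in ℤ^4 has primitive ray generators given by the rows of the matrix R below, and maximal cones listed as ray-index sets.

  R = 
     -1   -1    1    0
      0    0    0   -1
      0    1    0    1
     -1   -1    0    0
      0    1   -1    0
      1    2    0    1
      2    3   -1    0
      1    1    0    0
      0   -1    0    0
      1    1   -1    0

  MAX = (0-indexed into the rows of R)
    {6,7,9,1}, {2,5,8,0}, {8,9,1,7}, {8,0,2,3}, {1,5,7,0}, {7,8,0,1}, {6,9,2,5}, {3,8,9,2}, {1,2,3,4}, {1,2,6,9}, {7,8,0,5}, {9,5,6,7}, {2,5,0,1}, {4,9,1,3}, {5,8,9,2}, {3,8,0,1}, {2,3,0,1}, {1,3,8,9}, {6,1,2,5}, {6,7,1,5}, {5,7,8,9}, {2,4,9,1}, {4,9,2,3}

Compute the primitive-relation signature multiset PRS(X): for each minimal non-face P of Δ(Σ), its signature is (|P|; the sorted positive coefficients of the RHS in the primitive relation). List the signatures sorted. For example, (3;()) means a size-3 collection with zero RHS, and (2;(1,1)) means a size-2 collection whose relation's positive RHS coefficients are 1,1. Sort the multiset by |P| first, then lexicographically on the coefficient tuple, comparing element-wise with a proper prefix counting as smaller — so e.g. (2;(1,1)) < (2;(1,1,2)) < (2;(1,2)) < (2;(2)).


The 16 primitive collections of Σ (r=10, n=4):

  P = {0,9}:  v_{0} + v_{9} = 0  so sig = (2;())
  P = {3,7}:  v_{3} + v_{7} = 0  so sig = (2;())
  P = {2,7}:  v_{2} + v_{7} = v_{5}  so sig = (2;(1))
  P = {3,5}:  v_{3} + v_{5} = v_{2}  so sig = (2;(1))
  P = {0,6}:  v_{0} + v_{6} = v_{1} + v_{5}  so sig = (2;(1,1))
  P = {4,8}:  v_{4} + v_{8} = v_{3} + v_{9}  so sig = (2;(1,1))
  P = {6,8}:  v_{6} + v_{8} = v_{7} + v_{9}  so sig = (2;(1,1))
  P = {0,4}:  v_{0} + v_{4} = v_{1} + v_{2} + v_{3}  so sig = (2;(1,1,1))
  P = {3,6}:  v_{3} + v_{6} = v_{1} + v_{2} + v_{9}  so sig = (2;(1,1,1))
  P = {4,7}:  v_{4} + v_{7} = v_{1} + v_{2} + v_{9}  so sig = (2;(1,1,1))
  P = {4,5}:  v_{4} + v_{5} = v_{1} + 2·v_{2} + v_{9}  so sig = (2;(1,1,2))
  P = {4,6}:  v_{4} + v_{6} = 2·v_{1} + 2·v_{2} + 2·v_{9}  so sig = (2;(2,2,2))
  P = {1,2,8}:  v_{1} + v_{2} + v_{8} = 0  so sig = (3;())
  P = {1,5,8}:  v_{1} + v_{5} + v_{8} = v_{7}  so sig = (3;(1))
  P = {1,5,9}:  v_{1} + v_{5} + v_{9} = v_{6}  so sig = (3;(1))
  P = {1,2,3,9}:  v_{1} + v_{2} + v_{3} + v_{9} = v_{4}  so sig = (4;(1))

Signatures (|P|; sorted positive RHS coefficients), sorted:
{ (2;()) ×2,  (2;(1)) ×2,  (2;(1,1)) ×3,  (2;(1,1,1)) ×3,  (2;(1,1,2)),  (2;(2,2,2)),  (3;()),  (3;(1)) ×2,  (4;(1)) }


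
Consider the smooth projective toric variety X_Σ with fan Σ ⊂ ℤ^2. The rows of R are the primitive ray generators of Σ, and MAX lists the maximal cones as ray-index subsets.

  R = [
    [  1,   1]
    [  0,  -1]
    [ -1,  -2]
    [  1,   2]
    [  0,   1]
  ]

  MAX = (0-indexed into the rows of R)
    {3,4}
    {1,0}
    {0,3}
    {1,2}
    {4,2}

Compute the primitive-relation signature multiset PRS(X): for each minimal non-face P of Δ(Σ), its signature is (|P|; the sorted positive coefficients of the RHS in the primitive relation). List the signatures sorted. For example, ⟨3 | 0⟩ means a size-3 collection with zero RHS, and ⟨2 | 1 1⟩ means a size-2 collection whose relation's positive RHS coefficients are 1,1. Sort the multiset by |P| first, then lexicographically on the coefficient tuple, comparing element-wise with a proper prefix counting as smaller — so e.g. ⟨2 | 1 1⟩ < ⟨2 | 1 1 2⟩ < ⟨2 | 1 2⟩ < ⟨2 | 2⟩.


Primitive collections (5):

  P = {1,4}:  v_{1} + v_{4} = 0  →  sig = ⟨2 | 0⟩
  P = {2,3}:  v_{2} + v_{3} = 0  →  sig = ⟨2 | 0⟩
  P = {0,2}:  v_{0} + v_{2} = v_{1}  →  sig = ⟨2 | 1⟩
  P = {0,4}:  v_{0} + v_{4} = v_{3}  →  sig = ⟨2 | 1⟩
  P = {1,3}:  v_{1} + v_{3} = v_{0}  →  sig = ⟨2 | 1⟩

so the primitive-relation signature multiset is
[⟨2 | 0⟩, ⟨2 | 0⟩, ⟨2 | 1⟩, ⟨2 | 1⟩, ⟨2 | 1⟩]


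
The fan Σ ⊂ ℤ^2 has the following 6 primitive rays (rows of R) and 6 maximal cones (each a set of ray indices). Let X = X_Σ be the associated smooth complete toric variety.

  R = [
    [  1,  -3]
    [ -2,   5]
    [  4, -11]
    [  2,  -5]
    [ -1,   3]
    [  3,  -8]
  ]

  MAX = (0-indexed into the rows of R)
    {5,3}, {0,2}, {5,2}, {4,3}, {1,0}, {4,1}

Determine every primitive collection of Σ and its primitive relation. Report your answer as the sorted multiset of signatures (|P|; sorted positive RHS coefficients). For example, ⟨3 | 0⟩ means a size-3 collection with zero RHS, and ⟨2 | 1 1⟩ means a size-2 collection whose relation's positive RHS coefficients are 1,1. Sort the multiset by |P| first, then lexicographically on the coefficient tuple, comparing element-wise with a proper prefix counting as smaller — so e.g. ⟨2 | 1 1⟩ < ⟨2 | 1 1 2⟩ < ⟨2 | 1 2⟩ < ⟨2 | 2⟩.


9 minimal non-faces of Δ(Σ) (on 6 rays):

  P={0,4}:  v_{0} + v_{4} = 0  →  sig = ⟨2 | 0⟩
  P={1,3}:  v_{1} + v_{3} = 0  →  sig = ⟨2 | 0⟩
  P={0,3}:  v_{0} + v_{3} = v_{5}  →  sig = ⟨2 | 1⟩
  P={0,5}:  v_{0} + v_{5} = v_{2}  →  sig = ⟨2 | 1⟩
  P={1,5}:  v_{1} + v_{5} = v_{0}  →  sig = ⟨2 | 1⟩
  P={2,4}:  v_{2} + v_{4} = v_{5}  →  sig = ⟨2 | 1⟩
  P={4,5}:  v_{4} + v_{5} = v_{3}  →  sig = ⟨2 | 1⟩
  P={1,2}:  v_{1} + v_{2} = 2·v_{0}  →  sig = ⟨2 | 2⟩
  P={2,3}:  v_{2} + v_{3} = 2·v_{5}  →  sig = ⟨2 | 2⟩

Sorted signature multiset PRS(X):
{ ⟨2 | 0⟩ ×2,  ⟨2 | 1⟩ ×5,  ⟨2 | 2⟩ ×2 }


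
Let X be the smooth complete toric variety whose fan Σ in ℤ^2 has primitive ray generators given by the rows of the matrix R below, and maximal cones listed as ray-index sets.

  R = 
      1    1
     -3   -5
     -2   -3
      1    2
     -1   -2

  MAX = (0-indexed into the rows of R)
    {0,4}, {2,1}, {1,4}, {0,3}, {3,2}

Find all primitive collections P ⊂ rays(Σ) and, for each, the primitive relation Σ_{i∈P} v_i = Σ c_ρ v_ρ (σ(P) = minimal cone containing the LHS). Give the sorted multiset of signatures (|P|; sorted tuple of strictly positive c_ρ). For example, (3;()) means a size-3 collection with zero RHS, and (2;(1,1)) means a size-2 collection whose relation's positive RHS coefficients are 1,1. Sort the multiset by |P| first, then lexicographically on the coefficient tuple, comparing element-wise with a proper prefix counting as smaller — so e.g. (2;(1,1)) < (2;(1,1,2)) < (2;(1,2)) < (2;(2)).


Σ has 5 primitive collections:

  {3,4}:  v_{3} + v_{4} = 0  ⇒ sig = (2;())
  {0,2}:  v_{0} + v_{2} = v_{4}  ⇒ sig = (2;(1))
  {1,3}:  v_{1} + v_{3} = v_{2}  ⇒ sig = (2;(1))
  {2,4}:  v_{2} + v_{4} = v_{1}  ⇒ sig = (2;(1))
  {0,1}:  v_{0} + v_{1} = 2·v_{4}  ⇒ sig = (2;(2))

Signatures (|P|; sorted positive RHS coefficients), sorted:
{ (2;()),  (2;(1)) ×3,  (2;(2)) }


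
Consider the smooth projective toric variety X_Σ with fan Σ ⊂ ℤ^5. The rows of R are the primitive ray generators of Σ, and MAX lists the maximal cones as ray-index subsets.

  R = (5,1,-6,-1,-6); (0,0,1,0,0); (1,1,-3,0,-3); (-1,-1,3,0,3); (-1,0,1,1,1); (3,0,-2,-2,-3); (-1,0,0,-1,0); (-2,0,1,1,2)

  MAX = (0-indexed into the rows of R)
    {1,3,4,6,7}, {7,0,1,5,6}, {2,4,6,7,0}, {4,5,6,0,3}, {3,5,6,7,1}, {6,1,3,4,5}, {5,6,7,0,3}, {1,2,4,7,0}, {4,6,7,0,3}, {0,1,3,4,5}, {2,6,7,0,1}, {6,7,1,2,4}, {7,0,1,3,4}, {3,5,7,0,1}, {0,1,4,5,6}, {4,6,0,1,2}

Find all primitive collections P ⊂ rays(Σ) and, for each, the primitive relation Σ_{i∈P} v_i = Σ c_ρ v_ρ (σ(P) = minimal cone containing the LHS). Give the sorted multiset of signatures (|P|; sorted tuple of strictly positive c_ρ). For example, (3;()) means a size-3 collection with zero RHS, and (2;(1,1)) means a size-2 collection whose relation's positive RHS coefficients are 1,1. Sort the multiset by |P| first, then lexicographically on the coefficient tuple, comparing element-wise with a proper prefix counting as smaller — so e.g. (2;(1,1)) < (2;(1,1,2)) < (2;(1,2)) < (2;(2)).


Minimal non-faces — 5 found among 8 rays, 16 max cones:

  • {2,3}:  v_{2} + v_{3} = 0  ⇒ sig = (2;())
  • {2,5}:  v_{2} + v_{5} = v_{0} + v_{1} + v_{6}  ⇒ sig = (2;(1,1,1))
  • {4,5,7}:  v_{4} + v_{5} + v_{7} = 0  ⇒ sig = (3;())
  • {0,1,3,6}:  v_{0} + v_{1} + v_{3} + v_{6} = v_{5}  ⇒ sig = (4;(1))
  • {0,1,4,6,7}:  v_{0} + v_{1} + v_{4} + v_{6} + v_{7} = v_{2}  ⇒ sig = (5;(1))

Signatures (|P|; sorted positive RHS coefficients), sorted:
    (2;())
    (2;(1,1,1))
    (3;())
    (4;(1))
    (5;(1))


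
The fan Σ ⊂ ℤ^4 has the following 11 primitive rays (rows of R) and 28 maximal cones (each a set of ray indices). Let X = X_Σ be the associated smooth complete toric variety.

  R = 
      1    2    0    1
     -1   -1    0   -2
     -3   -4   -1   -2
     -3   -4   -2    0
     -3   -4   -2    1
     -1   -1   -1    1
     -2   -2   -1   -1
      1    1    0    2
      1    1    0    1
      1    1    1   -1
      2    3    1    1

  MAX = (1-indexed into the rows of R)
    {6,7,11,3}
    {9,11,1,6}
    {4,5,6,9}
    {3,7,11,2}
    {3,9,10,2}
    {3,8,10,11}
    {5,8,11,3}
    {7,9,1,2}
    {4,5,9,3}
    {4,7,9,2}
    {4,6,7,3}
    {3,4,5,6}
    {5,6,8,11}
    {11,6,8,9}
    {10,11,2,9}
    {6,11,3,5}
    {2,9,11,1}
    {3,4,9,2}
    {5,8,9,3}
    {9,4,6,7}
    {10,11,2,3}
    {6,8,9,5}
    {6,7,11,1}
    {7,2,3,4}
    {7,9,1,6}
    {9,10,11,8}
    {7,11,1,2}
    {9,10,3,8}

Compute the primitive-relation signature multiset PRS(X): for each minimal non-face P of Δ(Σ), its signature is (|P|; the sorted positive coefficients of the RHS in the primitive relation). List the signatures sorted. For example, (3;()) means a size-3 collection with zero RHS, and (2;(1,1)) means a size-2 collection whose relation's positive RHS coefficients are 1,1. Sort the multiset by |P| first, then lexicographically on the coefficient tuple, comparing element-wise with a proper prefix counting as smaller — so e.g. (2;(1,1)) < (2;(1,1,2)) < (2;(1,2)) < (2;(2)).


Σ has 22 primitive collections:

  P={2,8}:  v_{2} + v_{8} = 0  ⟹  sig = (2;())
  P={6,10}:  v_{6} + v_{10} = 0  ⟹  sig = (2;())
  P={1,3}:  v_{1} + v_{3} = v_{7}  ⟹  sig = (2;(1))
  P={2,6}:  v_{2} + v_{6} = v_{7}  ⟹  sig = (2;(1))
  P={4,11}:  v_{4} + v_{11} = v_{6}  ⟹  sig = (2;(1))
  P={7,8}:  v_{7} + v_{8} = v_{6}  ⟹  sig = (2;(1))
  P={7,10}:  v_{7} + v_{10} = v_{2}  ⟹  sig = (2;(1))
  P={2,5}:  v_{2} + v_{5} = v_{3} + v_{6}  ⟹  sig = (2;(1,1))
  P={4,8}:  v_{4} + v_{8} = v_{5} + v_{9}  ⟹  sig = (2;(1,1))
  P={4,10}:  v_{4} + v_{10} = v_{3} + v_{9}  ⟹  sig = (2;(1,1))
  P={5,10}:  v_{5} + v_{10} = v_{3} + v_{8}  ⟹  sig = (2;(1,1))
  P={1,4}:  v_{1} + v_{4} = v_{6} + v_{7} + v_{9}  ⟹  sig = (2;(1,1,1))
  P={1,8}:  v_{1} + v_{8} = v_{6} + v_{9} + v_{11}  ⟹  sig = (2;(1,1,1))
  P={1,10}:  v_{1} + v_{10} = v_{2} + v_{9} + v_{11}  ⟹  sig = (2;(1,1,1))
  P={5,7}:  v_{5} + v_{7} = v_{3} + 2·v_{6}  ⟹  sig = (2;(1,2))
  P={1,5}:  v_{1} + v_{5} = 2·v_{6}  ⟹  sig = (2;(2))
  P={3,9,11}:  v_{3} + v_{9} + v_{11} = 0  ⟹  sig = (3;())
  P={3,6,8}:  v_{3} + v_{6} + v_{8} = v_{5}  ⟹  sig = (3;(1))
  P={3,6,9}:  v_{3} + v_{6} + v_{9} = v_{4}  ⟹  sig = (3;(1))
  P={7,9,11}:  v_{7} + v_{9} + v_{11} = v_{1}  ⟹  sig = (3;(1))
  P={3,7,9}:  v_{3} + v_{7} + v_{9} = v_{2} + v_{4}  ⟹  sig = (3;(1,1))
  P={5,9,11}:  v_{5} + v_{9} + v_{11} = v_{6} + v_{8}  ⟹  sig = (3;(1,1))

Sorted signature multiset PRS(X):
    (2;())
    (2;())
    (2;(1))
    (2;(1))
    (2;(1))
    (2;(1))
    (2;(1))
    (2;(1,1))
    (2;(1,1))
    (2;(1,1))
    (2;(1,1))
    (2;(1,1,1))
    (2;(1,1,1))
    (2;(1,1,1))
    (2;(1,2))
    (2;(2))
    (3;())
    (3;(1))
    (3;(1))
    (3;(1))
    (3;(1,1))
    (3;(1,1))


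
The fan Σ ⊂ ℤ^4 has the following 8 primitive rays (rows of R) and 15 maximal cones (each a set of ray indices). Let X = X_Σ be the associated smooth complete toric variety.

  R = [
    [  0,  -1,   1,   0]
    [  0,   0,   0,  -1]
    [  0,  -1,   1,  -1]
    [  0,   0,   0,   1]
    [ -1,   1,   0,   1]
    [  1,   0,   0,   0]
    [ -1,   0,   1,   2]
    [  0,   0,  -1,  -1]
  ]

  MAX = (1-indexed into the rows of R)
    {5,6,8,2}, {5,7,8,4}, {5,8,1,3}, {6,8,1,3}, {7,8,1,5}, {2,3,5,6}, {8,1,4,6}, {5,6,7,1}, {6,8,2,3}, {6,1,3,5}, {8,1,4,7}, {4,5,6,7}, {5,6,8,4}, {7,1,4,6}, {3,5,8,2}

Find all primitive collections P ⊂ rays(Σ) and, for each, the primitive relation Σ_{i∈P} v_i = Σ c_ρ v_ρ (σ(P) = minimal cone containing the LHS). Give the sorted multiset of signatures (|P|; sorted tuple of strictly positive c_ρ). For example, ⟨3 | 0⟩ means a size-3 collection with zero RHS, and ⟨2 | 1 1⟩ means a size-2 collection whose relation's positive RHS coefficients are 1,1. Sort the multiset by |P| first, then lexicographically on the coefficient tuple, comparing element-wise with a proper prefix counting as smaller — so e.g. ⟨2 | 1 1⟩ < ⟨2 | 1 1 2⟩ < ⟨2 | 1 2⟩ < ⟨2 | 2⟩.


The 9 primitive collections of Σ (r=8, n=4):

  • {2,4}:  v_{2} + v_{4} = 0 ; sig = ⟨2 | 0⟩
  • {1,2}:  v_{1} + v_{2} = v_{3} ; sig = ⟨2 | 1⟩
  • {3,4}:  v_{3} + v_{4} = v_{1} ; sig = ⟨2 | 1⟩
  • {2,7}:  v_{2} + v_{7} = v_{1} + v_{5} ; sig = ⟨2 | 1 1⟩
  • {3,7}:  v_{3} + v_{7} = 2·v_{1} + v_{5} ; sig = ⟨2 | 1 2⟩
  • {1,4,5}:  v_{1} + v_{4} + v_{5} = v_{7} ; sig = ⟨3 | 1⟩
  • {6,7,8}:  v_{6} + v_{7} + v_{8} = v_{4} ; sig = ⟨3 | 1⟩
  • {1,5,6,8}:  v_{1} + v_{5} + v_{6} + v_{8} = 0 ; sig = ⟨4 | 0⟩
  • {3,5,6,8}:  v_{3} + v_{5} + v_{6} + v_{8} = v_{2} ; sig = ⟨4 | 1⟩

so the primitive-relation signature multiset is
    |P|=2: 5 collections, coeffs (), (1), (1), (1,1), (1,2)
    |P|=3: 2 collections, coeffs (1), (1)
    |P|=4: 2 collections, coeffs (), (1)


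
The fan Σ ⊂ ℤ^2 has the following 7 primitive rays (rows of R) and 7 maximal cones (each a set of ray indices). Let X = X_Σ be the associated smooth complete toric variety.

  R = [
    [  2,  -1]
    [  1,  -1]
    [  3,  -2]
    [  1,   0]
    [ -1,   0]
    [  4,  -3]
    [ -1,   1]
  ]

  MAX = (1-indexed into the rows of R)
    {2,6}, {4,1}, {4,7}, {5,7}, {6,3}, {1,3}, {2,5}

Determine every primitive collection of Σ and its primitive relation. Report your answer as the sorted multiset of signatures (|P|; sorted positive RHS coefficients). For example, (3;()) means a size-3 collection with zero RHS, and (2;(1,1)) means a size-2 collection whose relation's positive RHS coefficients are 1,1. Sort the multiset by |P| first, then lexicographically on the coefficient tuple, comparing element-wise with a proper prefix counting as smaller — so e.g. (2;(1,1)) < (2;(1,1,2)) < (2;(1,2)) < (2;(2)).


14 collections generate NE(X_Σ); each relation:

  • {2,7}:  v_{2} + v_{7} = 0  ⇒ sig = (2;())
  • {4,5}:  v_{4} + v_{5} = 0  ⇒ sig = (2;())
  • {1,2}:  v_{1} + v_{2} = v_{3}  ⇒ sig = (2;(1))
  • {1,5}:  v_{1} + v_{5} = v_{2}  ⇒ sig = (2;(1))
  • {1,7}:  v_{1} + v_{7} = v_{4}  ⇒ sig = (2;(1))
  • {2,3}:  v_{2} + v_{3} = v_{6}  ⇒ sig = (2;(1))
  • {2,4}:  v_{2} + v_{4} = v_{1}  ⇒ sig = (2;(1))
  • {3,7}:  v_{3} + v_{7} = v_{1}  ⇒ sig = (2;(1))
  • {6,7}:  v_{6} + v_{7} = v_{3}  ⇒ sig = (2;(1))
  • {4,6}:  v_{4} + v_{6} = v_{1} + v_{3}  ⇒ sig = (2;(1,1))
  • {1,6}:  v_{1} + v_{6} = 2·v_{3}  ⇒ sig = (2;(2))
  • {3,4}:  v_{3} + v_{4} = 2·v_{1}  ⇒ sig = (2;(2))
  • {3,5}:  v_{3} + v_{5} = 2·v_{2}  ⇒ sig = (2;(2))
  • {5,6}:  v_{5} + v_{6} = 3·v_{2}  ⇒ sig = (2;(3))

Sorted signature multiset PRS(X):
    (2;())
    (2;())
    (2;(1))
    (2;(1))
    (2;(1))
    (2;(1))
    (2;(1))
    (2;(1))
    (2;(1))
    (2;(1,1))
    (2;(2))
    (2;(2))
    (2;(2))
    (2;(3))


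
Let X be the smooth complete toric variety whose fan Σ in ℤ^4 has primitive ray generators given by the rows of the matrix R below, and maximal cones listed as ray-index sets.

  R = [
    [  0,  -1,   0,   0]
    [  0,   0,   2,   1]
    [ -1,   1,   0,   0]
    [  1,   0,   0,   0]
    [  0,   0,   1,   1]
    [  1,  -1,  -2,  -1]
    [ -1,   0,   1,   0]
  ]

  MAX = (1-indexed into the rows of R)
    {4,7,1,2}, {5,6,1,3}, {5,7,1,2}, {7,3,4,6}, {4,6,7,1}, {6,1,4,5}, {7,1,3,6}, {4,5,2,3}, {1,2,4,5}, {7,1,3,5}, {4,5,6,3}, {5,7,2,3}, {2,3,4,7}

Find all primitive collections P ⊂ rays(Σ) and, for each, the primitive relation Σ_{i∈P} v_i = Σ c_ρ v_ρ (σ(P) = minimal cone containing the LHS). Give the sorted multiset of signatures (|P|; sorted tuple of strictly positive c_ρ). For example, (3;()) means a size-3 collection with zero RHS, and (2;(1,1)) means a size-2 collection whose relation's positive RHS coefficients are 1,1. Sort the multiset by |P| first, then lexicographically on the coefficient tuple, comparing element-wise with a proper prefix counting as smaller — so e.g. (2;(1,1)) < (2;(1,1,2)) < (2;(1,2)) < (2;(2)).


Primitive collections (5):

  P = {2,6}:  v_{2} + v_{6} = v_{1} + v_{4}  ⟹  sig = (2;(1,1))
  P = {1,3,4}:  v_{1} + v_{3} + v_{4} = 0  ⟹  sig = (3;())
  P = {4,5,7}:  v_{4} + v_{5} + v_{7} = v_{2}  ⟹  sig = (3;(1))
  P = {5,6,7}:  v_{5} + v_{6} + v_{7} = v_{1}  ⟹  sig = (3;(1))
  P = {1,2,3}:  v_{1} + v_{2} + v_{3} = v_{5} + v_{7}  ⟹  sig = (3;(1,1))

Signatures (|P|; sorted positive RHS coefficients), sorted:
[(2;(1,1)), (3;()), (3;(1)), (3;(1)), (3;(1,1))]


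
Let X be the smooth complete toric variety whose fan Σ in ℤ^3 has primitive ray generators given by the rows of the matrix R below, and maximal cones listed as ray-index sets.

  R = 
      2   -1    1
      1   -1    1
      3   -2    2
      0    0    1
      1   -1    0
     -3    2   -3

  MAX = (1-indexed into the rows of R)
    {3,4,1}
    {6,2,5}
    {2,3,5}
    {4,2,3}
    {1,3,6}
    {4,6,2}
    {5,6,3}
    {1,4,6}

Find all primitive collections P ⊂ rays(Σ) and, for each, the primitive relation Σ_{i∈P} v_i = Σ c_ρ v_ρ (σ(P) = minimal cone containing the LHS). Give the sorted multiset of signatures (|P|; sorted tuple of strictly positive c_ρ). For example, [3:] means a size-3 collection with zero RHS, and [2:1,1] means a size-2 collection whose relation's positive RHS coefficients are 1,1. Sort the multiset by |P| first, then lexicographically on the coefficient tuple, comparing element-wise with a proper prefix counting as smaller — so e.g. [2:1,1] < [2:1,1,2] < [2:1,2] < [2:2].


5 minimal non-faces of Δ(Σ) (on 6 rays):

  {1,2}:  v_{1} + v_{2} = v_{3}  →  sig = [2:1]
  {4,5}:  v_{4} + v_{5} = v_{2}  →  sig = [2:1]
  {1,5}:  v_{1} + v_{5} = 2·v_{3} + v_{6}  →  sig = [2:1,2]
  {3,4,6}:  v_{3} + v_{4} + v_{6} = 0  →  sig = [3:]
  {2,3,6}:  v_{2} + v_{3} + v_{6} = v_{5}  →  sig = [3:1]

Signatures (|P|; sorted positive RHS coefficients), sorted:
{ [2:1] ×2,  [2:1,2],  [3:],  [3:1] }


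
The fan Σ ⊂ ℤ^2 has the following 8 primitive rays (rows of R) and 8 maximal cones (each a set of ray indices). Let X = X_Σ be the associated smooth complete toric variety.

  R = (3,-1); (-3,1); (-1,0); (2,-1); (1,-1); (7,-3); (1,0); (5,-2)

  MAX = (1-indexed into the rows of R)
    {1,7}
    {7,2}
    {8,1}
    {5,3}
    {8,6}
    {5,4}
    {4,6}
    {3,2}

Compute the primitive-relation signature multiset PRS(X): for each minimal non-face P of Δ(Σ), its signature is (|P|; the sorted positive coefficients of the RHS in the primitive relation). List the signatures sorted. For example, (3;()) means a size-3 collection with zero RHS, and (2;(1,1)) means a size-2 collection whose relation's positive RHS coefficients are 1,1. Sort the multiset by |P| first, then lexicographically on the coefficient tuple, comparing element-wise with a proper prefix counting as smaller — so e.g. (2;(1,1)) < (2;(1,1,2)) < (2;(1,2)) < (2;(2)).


Δ(Σ) — 8 vertices, 20 min non-faces:

  P={1,2}:  v_{1} + v_{2} = 0 ; sig = (2;())
  P={3,7}:  v_{3} + v_{7} = 0 ; sig = (2;())
  P={1,3}:  v_{1} + v_{3} = v_{4} ; sig = (2;(1))
  P={1,4}:  v_{1} + v_{4} = v_{8} ; sig = (2;(1))
  P={2,4}:  v_{2} + v_{4} = v_{3} ; sig = (2;(1))
  P={2,8}:  v_{2} + v_{8} = v_{4} ; sig = (2;(1))
  P={3,4}:  v_{3} + v_{4} = v_{5} ; sig = (2;(1))
  P={4,7}:  v_{4} + v_{7} = v_{1} ; sig = (2;(1))
  P={4,8}:  v_{4} + v_{8} = v_{6} ; sig = (2;(1))
  P={5,7}:  v_{5} + v_{7} = v_{4} ; sig = (2;(1))
  P={6,7}:  v_{6} + v_{7} = v_{1} + v_{8} ; sig = (2;(1,1))
  P={1,5}:  v_{1} + v_{5} = 2·v_{4} ; sig = (2;(2))
  P={1,6}:  v_{1} + v_{6} = 2·v_{8} ; sig = (2;(2))
  P={2,5}:  v_{2} + v_{5} = 2·v_{3} ; sig = (2;(2))
  P={2,6}:  v_{2} + v_{6} = 2·v_{4} ; sig = (2;(2))
  P={3,8}:  v_{3} + v_{8} = 2·v_{4} ; sig = (2;(2))
  P={7,8}:  v_{7} + v_{8} = 2·v_{1} ; sig = (2;(2))
  P={3,6}:  v_{3} + v_{6} = 3·v_{4} ; sig = (2;(3))
  P={5,8}:  v_{5} + v_{8} = 3·v_{4} ; sig = (2;(3))
  P={5,6}:  v_{5} + v_{6} = 4·v_{4} ; sig = (2;(4))

Sorted signature multiset PRS(X):
{ (2;()) ×2,  (2;(1)) ×8,  (2;(1,1)),  (2;(2)) ×6,  (2;(3)) ×2,  (2;(4)) }


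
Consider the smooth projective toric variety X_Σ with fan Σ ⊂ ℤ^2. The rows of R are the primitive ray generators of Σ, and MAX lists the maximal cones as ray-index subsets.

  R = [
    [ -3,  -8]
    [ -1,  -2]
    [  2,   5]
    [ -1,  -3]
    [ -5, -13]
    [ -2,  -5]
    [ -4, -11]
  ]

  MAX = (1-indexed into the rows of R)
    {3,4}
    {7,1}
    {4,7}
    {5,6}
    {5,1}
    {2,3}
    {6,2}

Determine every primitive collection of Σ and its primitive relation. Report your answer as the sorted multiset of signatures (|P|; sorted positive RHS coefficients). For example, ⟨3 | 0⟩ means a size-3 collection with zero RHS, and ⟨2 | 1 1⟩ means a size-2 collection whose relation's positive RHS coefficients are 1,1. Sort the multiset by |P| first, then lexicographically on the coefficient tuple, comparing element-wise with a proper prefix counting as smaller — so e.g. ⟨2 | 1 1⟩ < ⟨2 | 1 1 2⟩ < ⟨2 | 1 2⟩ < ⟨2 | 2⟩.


Σ has 14 primitive collections:

  • {3,6}:  v_{3} + v_{6} = 0  so sig = ⟨2 | 0⟩
  • {1,3}:  v_{1} + v_{3} = v_{4}  so sig = ⟨2 | 1⟩
  • {1,4}:  v_{1} + v_{4} = v_{7}  so sig = ⟨2 | 1⟩
  • {1,6}:  v_{1} + v_{6} = v_{5}  so sig = ⟨2 | 1⟩
  • {2,4}:  v_{2} + v_{4} = v_{6}  so sig = ⟨2 | 1⟩
  • {2,7}:  v_{2} + v_{7} = v_{5}  so sig = ⟨2 | 1⟩
  • {3,5}:  v_{3} + v_{5} = v_{1}  so sig = ⟨2 | 1⟩
  • {4,6}:  v_{4} + v_{6} = v_{1}  so sig = ⟨2 | 1⟩
  • {1,2}:  v_{1} + v_{2} = 2·v_{6}  so sig = ⟨2 | 2⟩
  • {3,7}:  v_{3} + v_{7} = 2·v_{4}  so sig = ⟨2 | 2⟩
  • {4,5}:  v_{4} + v_{5} = 2·v_{1}  so sig = ⟨2 | 2⟩
  • {6,7}:  v_{6} + v_{7} = 2·v_{1}  so sig = ⟨2 | 2⟩
  • {2,5}:  v_{2} + v_{5} = 3·v_{6}  so sig = ⟨2 | 3⟩
  • {5,7}:  v_{5} + v_{7} = 3·v_{1}  so sig = ⟨2 | 3⟩

Signatures (|P|; sorted positive RHS coefficients), sorted:
    ⟨2 | 0⟩
    ⟨2 | 1⟩
    ⟨2 | 1⟩
    ⟨2 | 1⟩
    ⟨2 | 1⟩
    ⟨2 | 1⟩
    ⟨2 | 1⟩
    ⟨2 | 1⟩
    ⟨2 | 2⟩
    ⟨2 | 2⟩
    ⟨2 | 2⟩
    ⟨2 | 2⟩
    ⟨2 | 3⟩
    ⟨2 | 3⟩


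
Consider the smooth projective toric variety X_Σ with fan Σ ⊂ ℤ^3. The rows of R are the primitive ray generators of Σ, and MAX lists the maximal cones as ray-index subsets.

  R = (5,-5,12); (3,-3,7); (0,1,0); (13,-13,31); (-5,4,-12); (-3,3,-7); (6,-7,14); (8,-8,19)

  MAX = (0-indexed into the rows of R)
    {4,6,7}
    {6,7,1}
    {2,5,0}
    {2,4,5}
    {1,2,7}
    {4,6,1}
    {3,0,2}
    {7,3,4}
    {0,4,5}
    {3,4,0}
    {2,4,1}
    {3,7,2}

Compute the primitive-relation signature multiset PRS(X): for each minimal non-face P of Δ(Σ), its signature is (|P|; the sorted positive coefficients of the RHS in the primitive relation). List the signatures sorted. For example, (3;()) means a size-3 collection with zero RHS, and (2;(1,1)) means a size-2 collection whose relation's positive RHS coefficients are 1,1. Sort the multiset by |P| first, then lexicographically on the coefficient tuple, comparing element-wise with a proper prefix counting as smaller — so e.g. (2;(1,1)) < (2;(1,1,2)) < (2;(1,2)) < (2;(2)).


Δ(Σ) — 8 vertices, 14 min non-faces:

  P = {1,5}:  v_{1} + v_{5} = 0 — sig = (2;())
  P = {0,1}:  v_{0} + v_{1} = v_{7} — sig = (2;(1))
  P = {0,7}:  v_{0} + v_{7} = v_{3} — sig = (2;(1))
  P = {5,7}:  v_{5} + v_{7} = v_{0} — sig = (2;(1))
  P = {5,6}:  v_{5} + v_{6} = v_{4} + v_{7} — sig = (2;(1,1))
  P = {0,6}:  v_{0} + v_{6} = v_{4} + 2·v_{7} — sig = (2;(1,2))
  P = {3,6}:  v_{3} + v_{6} = v_{4} + 3·v_{7} — sig = (2;(1,3))
  P = {1,3}:  v_{1} + v_{3} = 2·v_{7} — sig = (2;(2))
  P = {2,6}:  v_{2} + v_{6} = 2·v_{1} — sig = (2;(2))
  P = {3,5}:  v_{3} + v_{5} = 2·v_{0} — sig = (2;(2))
  P = {0,2,4}:  v_{0} + v_{2} + v_{4} = 0 — sig = (3;())
  P = {1,4,7}:  v_{1} + v_{4} + v_{7} = v_{6} — sig = (3;(1))
  P = {2,3,4}:  v_{2} + v_{3} + v_{4} = v_{7} — sig = (3;(1))
  P = {2,4,7}:  v_{2} + v_{4} + v_{7} = v_{1} — sig = (3;(1))

so the primitive-relation signature multiset is
    (2;())
    (2;(1))
    (2;(1))
    (2;(1))
    (2;(1,1))
    (2;(1,2))
    (2;(1,3))
    (2;(2))
    (2;(2))
    (2;(2))
    (3;())
    (3;(1))
    (3;(1))
    (3;(1))


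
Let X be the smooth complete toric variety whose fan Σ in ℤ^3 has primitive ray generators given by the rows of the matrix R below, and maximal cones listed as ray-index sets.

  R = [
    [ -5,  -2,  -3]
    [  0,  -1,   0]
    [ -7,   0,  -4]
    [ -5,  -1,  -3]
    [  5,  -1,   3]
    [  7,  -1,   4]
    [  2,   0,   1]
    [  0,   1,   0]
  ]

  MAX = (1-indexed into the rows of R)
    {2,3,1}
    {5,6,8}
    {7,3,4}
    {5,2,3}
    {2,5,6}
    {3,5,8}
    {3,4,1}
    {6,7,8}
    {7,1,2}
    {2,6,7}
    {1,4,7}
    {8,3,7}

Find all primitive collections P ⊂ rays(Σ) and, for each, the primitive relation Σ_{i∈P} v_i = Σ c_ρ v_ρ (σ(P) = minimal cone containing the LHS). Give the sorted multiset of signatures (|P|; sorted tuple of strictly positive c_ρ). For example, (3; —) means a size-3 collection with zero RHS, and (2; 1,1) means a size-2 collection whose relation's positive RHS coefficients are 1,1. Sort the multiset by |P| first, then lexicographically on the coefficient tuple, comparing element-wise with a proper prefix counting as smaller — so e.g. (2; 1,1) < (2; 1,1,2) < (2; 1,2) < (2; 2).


Σ has 12 primitive collections:

  P={2,8}:  v_{2} + v_{8} = 0 ; sig = (2; —)
  P={1,8}:  v_{1} + v_{8} = v_{4} ; sig = (2; 1)
  P={2,4}:  v_{2} + v_{4} = v_{1} ; sig = (2; 1)
  P={3,6}:  v_{3} + v_{6} = v_{2} ; sig = (2; 1)
  P={5,7}:  v_{5} + v_{7} = v_{6} ; sig = (2; 1)
  P={4,8}:  v_{4} + v_{8} = v_{3} + v_{7} ; sig = (2; 1,1)
  P={4,6}:  v_{4} + v_{6} = 2·v_{2} + v_{7} ; sig = (2; 1,2)
  P={1,6}:  v_{1} + v_{6} = 3·v_{2} + v_{7} ; sig = (2; 1,3)
  P={4,5}:  v_{4} + v_{5} = 2·v_{2} ; sig = (2; 2)
  P={1,5}:  v_{1} + v_{5} = 3·v_{2} ; sig = (2; 3)
  P={2,3,7}:  v_{2} + v_{3} + v_{7} = v_{4} ; sig = (3; 1)
  P={1,3,7}:  v_{1} + v_{3} + v_{7} = 2·v_{4} ; sig = (3; 2)

Hence PRS(X_Σ) =
    (2; —)
    (2; 1)
    (2; 1)
    (2; 1)
    (2; 1)
    (2; 1,1)
    (2; 1,2)
    (2; 1,3)
    (2; 2)
    (2; 3)
    (3; 1)
    (3; 2)


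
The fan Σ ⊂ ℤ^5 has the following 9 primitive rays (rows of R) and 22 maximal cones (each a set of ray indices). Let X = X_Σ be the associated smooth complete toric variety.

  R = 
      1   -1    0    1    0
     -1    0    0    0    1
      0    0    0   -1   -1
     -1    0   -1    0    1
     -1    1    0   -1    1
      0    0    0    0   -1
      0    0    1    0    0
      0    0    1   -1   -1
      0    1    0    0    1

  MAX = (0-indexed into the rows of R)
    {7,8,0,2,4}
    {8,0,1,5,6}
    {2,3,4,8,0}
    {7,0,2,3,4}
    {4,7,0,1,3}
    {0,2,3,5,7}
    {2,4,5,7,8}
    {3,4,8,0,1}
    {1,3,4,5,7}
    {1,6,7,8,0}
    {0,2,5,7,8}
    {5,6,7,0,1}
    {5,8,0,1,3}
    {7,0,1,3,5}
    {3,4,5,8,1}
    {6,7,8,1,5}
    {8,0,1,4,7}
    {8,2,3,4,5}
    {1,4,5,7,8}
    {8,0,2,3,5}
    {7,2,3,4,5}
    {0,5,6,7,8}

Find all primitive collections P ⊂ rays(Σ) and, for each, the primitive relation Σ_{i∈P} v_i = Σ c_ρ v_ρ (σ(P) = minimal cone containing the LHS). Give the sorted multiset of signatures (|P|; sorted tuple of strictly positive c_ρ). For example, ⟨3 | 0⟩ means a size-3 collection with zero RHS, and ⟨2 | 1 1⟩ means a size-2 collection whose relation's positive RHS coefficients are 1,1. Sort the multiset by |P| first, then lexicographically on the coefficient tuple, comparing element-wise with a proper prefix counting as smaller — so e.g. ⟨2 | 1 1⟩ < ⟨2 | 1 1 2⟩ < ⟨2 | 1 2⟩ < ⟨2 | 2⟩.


The 7 primitive collections of Σ (r=9, n=5):

  P = {2,6}:  v_{2} + v_{6} = v_{7} — sig = ⟨2 | 1⟩
  P = {3,6}:  v_{3} + v_{6} = v_{1} — sig = ⟨2 | 1⟩
  P = {1,2}:  v_{1} + v_{2} = v_{3} + v_{7} — sig = ⟨2 | 1 1⟩
  P = {4,6}:  v_{4} + v_{6} = v_{1} + v_{7} + v_{8} — sig = ⟨2 | 1 1 1⟩
  P = {0,4,5}:  v_{0} + v_{4} + v_{5} = 0 — sig = ⟨3 | 0⟩
  P = {3,7,8}:  v_{3} + v_{7} + v_{8} = v_{4} — sig = ⟨3 | 1⟩
  P = {0,1,5,7,8}:  v_{0} + v_{1} + v_{5} + v_{7} + v_{8} = v_{6} — sig = ⟨5 | 1⟩

Sorted signature multiset PRS(X):
    |P|=2: 4 collections, coeffs (1), (1), (1,1), (1,1,1)
    |P|=3: 2 collections, coeffs (), (1)
    |P|=5: 1 collection, coeffs (1)
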